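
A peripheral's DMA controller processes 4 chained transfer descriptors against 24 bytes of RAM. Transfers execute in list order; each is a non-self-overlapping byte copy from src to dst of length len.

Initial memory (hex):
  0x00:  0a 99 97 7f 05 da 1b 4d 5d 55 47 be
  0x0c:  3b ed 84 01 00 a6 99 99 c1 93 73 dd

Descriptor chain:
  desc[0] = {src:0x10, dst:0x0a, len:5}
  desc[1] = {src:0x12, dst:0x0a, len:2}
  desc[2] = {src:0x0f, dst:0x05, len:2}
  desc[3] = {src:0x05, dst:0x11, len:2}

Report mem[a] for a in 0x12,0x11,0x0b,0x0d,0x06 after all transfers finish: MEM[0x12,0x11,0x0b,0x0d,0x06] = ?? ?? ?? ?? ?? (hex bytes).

MEM[0x12,0x11,0x0b,0x0d,0x06] = 00 01 99 99 00

  after D0: wrote 5B at 0x0a = 00a69999c1
  after D1: wrote 2B at 0x0a = 9999
  after D2: wrote 2B at 0x05 = 0100
  after D3: wrote 2B at 0x11 = 0100
query mem[0x12]=0x00, mem[0x11]=0x01, mem[0x0b]=0x99, mem[0x0d]=0x99, mem[0x06]=0x00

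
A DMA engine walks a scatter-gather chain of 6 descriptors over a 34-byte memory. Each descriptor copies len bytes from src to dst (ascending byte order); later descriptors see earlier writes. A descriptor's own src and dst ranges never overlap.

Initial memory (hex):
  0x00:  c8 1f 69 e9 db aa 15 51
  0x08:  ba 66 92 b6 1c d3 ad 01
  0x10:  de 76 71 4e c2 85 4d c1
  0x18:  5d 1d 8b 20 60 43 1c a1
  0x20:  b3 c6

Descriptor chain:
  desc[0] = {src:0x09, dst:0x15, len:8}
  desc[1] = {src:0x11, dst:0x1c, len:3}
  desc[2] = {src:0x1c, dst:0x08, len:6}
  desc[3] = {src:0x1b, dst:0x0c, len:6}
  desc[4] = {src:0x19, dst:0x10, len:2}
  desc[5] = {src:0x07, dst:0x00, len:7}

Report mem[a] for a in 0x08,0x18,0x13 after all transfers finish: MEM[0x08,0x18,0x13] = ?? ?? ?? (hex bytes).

MEM[0x08,0x18,0x13] = 76 1c 4e

[0] 0x09->0x15 len=8 : 66 92 b6 1c d3 ad 01 de
[1] 0x11->0x1c len=3 : 76 71 4e
[2] 0x1c->0x08 len=6 : 76 71 4e a1 b3 c6
[3] 0x1b->0x0c len=6 : 01 76 71 4e a1 b3
[4] 0x19->0x10 len=2 : d3 ad
[5] 0x07->0x00 len=7 : 51 76 71 4e a1 01 76
query mem[0x08]=0x76, mem[0x18]=0x1c, mem[0x13]=0x4e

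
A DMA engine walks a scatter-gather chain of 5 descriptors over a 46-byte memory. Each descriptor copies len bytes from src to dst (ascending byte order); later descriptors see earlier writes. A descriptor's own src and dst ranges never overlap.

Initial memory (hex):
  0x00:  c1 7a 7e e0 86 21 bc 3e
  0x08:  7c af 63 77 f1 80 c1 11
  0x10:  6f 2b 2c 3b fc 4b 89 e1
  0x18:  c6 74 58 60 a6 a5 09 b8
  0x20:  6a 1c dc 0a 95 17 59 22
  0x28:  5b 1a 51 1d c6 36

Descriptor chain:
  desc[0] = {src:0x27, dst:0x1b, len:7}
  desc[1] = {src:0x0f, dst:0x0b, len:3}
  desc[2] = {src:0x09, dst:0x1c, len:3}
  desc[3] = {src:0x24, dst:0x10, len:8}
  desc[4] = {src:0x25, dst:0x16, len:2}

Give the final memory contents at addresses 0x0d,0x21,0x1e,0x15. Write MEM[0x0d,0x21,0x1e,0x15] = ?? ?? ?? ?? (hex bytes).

MEM[0x0d,0x21,0x1e,0x15] = 2b 36 11 1a

D0: mem[0x1b..0x21] <- [22 5b 1a 51 1d c6 36]
D1: mem[0x0b..0x0d] <- [11 6f 2b]
D2: mem[0x1c..0x1e] <- [af 63 11]
D3: mem[0x10..0x17] <- [95 17 59 22 5b 1a 51 1d]
D4: mem[0x16..0x17] <- [17 59]
query mem[0x0d]=0x2b, mem[0x21]=0x36, mem[0x1e]=0x11, mem[0x15]=0x1a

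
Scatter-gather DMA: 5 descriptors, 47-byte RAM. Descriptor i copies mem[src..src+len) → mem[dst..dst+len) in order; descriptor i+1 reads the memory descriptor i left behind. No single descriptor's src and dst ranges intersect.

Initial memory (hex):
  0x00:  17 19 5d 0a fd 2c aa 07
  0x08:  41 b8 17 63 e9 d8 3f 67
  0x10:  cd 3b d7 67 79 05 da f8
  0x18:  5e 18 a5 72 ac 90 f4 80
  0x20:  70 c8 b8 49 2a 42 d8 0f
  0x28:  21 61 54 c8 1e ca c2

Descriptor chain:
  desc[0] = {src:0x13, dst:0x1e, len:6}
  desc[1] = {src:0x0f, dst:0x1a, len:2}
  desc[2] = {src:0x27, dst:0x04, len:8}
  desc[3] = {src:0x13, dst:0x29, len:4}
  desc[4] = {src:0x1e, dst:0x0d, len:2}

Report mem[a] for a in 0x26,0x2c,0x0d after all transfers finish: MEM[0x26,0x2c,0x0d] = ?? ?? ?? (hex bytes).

MEM[0x26,0x2c,0x0d] = d8 da 67

#0 dst[0x1e+6] := {0x67,0x79,0x05,0xda,0xf8,0x5e}
#1 dst[0x1a+2] := {0x67,0xcd}
#2 dst[0x04+8] := {0x0f,0x21,0x61,0x54,0xc8,0x1e,0xca,0xc2}
#3 dst[0x29+4] := {0x67,0x79,0x05,0xda}
#4 dst[0x0d+2] := {0x67,0x79}
query mem[0x26]=0xd8, mem[0x2c]=0xda, mem[0x0d]=0x67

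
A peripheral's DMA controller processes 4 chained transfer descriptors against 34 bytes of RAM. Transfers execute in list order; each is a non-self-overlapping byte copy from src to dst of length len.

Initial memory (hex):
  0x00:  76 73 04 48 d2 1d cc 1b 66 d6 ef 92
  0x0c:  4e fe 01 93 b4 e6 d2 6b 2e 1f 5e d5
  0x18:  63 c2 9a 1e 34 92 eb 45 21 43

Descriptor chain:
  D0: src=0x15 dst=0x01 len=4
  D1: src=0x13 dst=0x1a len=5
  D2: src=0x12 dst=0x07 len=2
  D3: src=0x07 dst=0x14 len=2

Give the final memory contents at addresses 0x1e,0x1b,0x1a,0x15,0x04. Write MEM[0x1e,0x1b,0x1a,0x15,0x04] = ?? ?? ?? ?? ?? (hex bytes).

  after D0: wrote 4B at 0x01 = 1f5ed563
  after D1: wrote 5B at 0x1a = 6b2e1f5ed5
  after D2: wrote 2B at 0x07 = d26b
  after D3: wrote 2B at 0x14 = d26b
query mem[0x1e]=0xd5, mem[0x1b]=0x2e, mem[0x1a]=0x6b, mem[0x15]=0x6b, mem[0x04]=0x63

MEM[0x1e,0x1b,0x1a,0x15,0x04] = d5 2e 6b 6b 63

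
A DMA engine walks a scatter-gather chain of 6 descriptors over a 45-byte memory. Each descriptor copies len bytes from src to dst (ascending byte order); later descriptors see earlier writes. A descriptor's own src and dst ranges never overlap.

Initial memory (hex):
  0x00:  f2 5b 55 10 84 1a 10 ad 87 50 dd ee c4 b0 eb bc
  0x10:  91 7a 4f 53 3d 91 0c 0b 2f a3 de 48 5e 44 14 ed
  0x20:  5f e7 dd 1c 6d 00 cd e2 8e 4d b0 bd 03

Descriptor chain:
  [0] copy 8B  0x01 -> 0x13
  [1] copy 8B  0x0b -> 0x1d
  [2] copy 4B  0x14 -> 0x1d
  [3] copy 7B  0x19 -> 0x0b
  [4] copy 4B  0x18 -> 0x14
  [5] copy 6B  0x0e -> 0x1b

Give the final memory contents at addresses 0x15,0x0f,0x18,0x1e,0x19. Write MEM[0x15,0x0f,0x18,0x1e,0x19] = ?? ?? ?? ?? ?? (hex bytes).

  after D0: wrote 8B at 0x13 = 5b5510841a10ad87
  after D1: wrote 8B at 0x1d = eec4b0ebbc917a4f
  after D2: wrote 4B at 0x1d = 5510841a
  after D3: wrote 7B at 0x0b = ad87485e551084
  after D4: wrote 4B at 0x14 = 10ad8748
  after D5: wrote 6B at 0x1b = 5e5510844f5b
query mem[0x15]=0xad, mem[0x0f]=0x55, mem[0x18]=0x10, mem[0x1e]=0x84, mem[0x19]=0xad

MEM[0x15,0x0f,0x18,0x1e,0x19] = ad 55 10 84 ad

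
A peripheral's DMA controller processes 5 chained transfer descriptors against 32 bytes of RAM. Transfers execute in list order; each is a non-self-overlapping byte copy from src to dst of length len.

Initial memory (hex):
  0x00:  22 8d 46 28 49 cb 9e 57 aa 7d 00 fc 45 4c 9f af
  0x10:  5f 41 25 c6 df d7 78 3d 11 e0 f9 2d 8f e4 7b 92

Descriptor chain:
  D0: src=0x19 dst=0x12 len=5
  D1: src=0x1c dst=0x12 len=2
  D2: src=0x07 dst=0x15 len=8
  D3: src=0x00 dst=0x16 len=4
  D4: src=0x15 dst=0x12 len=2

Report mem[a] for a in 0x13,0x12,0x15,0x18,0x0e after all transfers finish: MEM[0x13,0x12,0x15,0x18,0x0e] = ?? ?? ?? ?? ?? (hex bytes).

MEM[0x13,0x12,0x15,0x18,0x0e] = 22 57 57 46 9f

#0 dst[0x12+5] := {0xe0,0xf9,0x2d,0x8f,0xe4}
#1 dst[0x12+2] := {0x8f,0xe4}
#2 dst[0x15+8] := {0x57,0xaa,0x7d,0x00,0xfc,0x45,0x4c,0x9f}
#3 dst[0x16+4] := {0x22,0x8d,0x46,0x28}
#4 dst[0x12+2] := {0x57,0x22}
query mem[0x13]=0x22, mem[0x12]=0x57, mem[0x15]=0x57, mem[0x18]=0x46, mem[0x0e]=0x9f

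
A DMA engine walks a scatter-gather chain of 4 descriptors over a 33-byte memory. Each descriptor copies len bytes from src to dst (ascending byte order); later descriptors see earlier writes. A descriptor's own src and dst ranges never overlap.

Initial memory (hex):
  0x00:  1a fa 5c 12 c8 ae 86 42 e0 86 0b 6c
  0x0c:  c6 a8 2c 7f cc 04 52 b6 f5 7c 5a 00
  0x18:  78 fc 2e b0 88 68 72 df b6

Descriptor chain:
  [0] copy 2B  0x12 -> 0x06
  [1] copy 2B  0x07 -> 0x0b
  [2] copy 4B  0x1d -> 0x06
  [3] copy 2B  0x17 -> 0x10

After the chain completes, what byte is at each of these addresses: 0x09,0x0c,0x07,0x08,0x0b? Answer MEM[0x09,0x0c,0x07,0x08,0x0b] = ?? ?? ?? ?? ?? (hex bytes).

D0: mem[0x06..0x07] <- [52 b6]
D1: mem[0x0b..0x0c] <- [b6 e0]
D2: mem[0x06..0x09] <- [68 72 df b6]
D3: mem[0x10..0x11] <- [00 78]
query mem[0x09]=0xb6, mem[0x0c]=0xe0, mem[0x07]=0x72, mem[0x08]=0xdf, mem[0x0b]=0xb6

MEM[0x09,0x0c,0x07,0x08,0x0b] = b6 e0 72 df b6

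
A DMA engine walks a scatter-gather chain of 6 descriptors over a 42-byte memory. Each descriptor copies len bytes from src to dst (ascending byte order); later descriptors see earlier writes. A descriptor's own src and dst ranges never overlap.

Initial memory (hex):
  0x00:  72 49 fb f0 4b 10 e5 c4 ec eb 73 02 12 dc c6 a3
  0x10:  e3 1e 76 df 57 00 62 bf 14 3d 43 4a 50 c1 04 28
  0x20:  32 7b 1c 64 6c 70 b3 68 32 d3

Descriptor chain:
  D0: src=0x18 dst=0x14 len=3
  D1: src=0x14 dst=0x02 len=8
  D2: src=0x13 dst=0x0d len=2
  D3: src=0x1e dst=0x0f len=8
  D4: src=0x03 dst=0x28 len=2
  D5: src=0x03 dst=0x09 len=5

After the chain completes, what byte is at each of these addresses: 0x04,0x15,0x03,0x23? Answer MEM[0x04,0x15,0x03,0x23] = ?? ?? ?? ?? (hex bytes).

[0] 0x18->0x14 len=3 : 14 3d 43
[1] 0x14->0x02 len=8 : 14 3d 43 bf 14 3d 43 4a
[2] 0x13->0x0d len=2 : df 14
[3] 0x1e->0x0f len=8 : 04 28 32 7b 1c 64 6c 70
[4] 0x03->0x28 len=2 : 3d 43
[5] 0x03->0x09 len=5 : 3d 43 bf 14 3d
query mem[0x04]=0x43, mem[0x15]=0x6c, mem[0x03]=0x3d, mem[0x23]=0x64

MEM[0x04,0x15,0x03,0x23] = 43 6c 3d 64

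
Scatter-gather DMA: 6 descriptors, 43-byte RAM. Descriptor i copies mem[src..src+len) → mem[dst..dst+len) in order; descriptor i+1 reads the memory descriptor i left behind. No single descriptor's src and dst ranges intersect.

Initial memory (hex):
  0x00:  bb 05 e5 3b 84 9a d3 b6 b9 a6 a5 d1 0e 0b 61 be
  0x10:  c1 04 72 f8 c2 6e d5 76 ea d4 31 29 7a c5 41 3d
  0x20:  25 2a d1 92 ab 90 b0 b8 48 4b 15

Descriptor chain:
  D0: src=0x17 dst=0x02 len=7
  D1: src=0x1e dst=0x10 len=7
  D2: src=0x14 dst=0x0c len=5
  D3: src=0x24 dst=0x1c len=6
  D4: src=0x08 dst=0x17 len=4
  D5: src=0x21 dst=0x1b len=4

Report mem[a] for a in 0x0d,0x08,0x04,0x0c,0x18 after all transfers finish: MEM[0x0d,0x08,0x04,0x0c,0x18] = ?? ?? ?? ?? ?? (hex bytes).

MEM[0x0d,0x08,0x04,0x0c,0x18] = 92 c5 d4 d1 a6

[0] 0x17->0x02 len=7 : 76 ea d4 31 29 7a c5
[1] 0x1e->0x10 len=7 : 41 3d 25 2a d1 92 ab
[2] 0x14->0x0c len=5 : d1 92 ab 76 ea
[3] 0x24->0x1c len=6 : ab 90 b0 b8 48 4b
[4] 0x08->0x17 len=4 : c5 a6 a5 d1
[5] 0x21->0x1b len=4 : 4b d1 92 ab
query mem[0x0d]=0x92, mem[0x08]=0xc5, mem[0x04]=0xd4, mem[0x0c]=0xd1, mem[0x18]=0xa6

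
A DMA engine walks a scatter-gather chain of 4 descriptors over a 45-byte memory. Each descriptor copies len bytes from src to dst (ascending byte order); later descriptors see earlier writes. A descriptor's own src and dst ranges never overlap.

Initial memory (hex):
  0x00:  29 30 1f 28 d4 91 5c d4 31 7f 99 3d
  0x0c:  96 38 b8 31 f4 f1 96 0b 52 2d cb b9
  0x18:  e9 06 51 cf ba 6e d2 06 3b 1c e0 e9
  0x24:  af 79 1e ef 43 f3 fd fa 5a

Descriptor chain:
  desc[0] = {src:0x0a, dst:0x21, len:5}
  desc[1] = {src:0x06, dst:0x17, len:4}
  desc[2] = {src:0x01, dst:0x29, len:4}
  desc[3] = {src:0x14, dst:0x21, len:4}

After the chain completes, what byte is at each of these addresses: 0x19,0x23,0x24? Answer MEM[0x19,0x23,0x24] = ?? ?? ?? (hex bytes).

MEM[0x19,0x23,0x24] = 31 cb 5c

[0] 0x0a->0x21 len=5 : 99 3d 96 38 b8
[1] 0x06->0x17 len=4 : 5c d4 31 7f
[2] 0x01->0x29 len=4 : 30 1f 28 d4
[3] 0x14->0x21 len=4 : 52 2d cb 5c
query mem[0x19]=0x31, mem[0x23]=0xcb, mem[0x24]=0x5c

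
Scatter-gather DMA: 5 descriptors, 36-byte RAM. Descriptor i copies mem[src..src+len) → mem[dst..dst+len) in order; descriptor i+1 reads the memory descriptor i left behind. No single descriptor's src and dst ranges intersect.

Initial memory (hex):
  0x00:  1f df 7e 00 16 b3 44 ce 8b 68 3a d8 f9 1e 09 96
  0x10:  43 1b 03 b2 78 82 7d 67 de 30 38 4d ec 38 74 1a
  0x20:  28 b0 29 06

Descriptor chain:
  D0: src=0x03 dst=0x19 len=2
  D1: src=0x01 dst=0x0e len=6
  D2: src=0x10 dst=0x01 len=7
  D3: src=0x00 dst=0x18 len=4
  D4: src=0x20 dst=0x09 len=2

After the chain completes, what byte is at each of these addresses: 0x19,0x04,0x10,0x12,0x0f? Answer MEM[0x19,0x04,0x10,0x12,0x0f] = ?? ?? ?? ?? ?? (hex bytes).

MEM[0x19,0x04,0x10,0x12,0x0f] = 00 44 00 b3 7e

  after D0: wrote 2B at 0x19 = 0016
  after D1: wrote 6B at 0x0e = df7e0016b344
  after D2: wrote 7B at 0x01 = 0016b34478827d
  after D3: wrote 4B at 0x18 = 1f0016b3
  after D4: wrote 2B at 0x09 = 28b0
query mem[0x19]=0x00, mem[0x04]=0x44, mem[0x10]=0x00, mem[0x12]=0xb3, mem[0x0f]=0x7e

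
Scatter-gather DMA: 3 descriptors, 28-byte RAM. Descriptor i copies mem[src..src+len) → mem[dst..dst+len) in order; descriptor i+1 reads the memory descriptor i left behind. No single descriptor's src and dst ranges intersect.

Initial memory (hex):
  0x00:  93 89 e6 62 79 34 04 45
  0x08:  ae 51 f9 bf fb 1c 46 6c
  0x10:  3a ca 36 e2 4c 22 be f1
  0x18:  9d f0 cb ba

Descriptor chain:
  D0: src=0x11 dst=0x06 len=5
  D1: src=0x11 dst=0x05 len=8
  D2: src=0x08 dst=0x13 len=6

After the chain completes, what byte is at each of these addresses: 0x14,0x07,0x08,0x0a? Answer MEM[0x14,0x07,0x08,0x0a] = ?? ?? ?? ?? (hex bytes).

MEM[0x14,0x07,0x08,0x0a] = 22 e2 4c be

  after D0: wrote 5B at 0x06 = ca36e24c22
  after D1: wrote 8B at 0x05 = ca36e24c22bef19d
  after D2: wrote 6B at 0x13 = 4c22bef19d1c
query mem[0x14]=0x22, mem[0x07]=0xe2, mem[0x08]=0x4c, mem[0x0a]=0xbe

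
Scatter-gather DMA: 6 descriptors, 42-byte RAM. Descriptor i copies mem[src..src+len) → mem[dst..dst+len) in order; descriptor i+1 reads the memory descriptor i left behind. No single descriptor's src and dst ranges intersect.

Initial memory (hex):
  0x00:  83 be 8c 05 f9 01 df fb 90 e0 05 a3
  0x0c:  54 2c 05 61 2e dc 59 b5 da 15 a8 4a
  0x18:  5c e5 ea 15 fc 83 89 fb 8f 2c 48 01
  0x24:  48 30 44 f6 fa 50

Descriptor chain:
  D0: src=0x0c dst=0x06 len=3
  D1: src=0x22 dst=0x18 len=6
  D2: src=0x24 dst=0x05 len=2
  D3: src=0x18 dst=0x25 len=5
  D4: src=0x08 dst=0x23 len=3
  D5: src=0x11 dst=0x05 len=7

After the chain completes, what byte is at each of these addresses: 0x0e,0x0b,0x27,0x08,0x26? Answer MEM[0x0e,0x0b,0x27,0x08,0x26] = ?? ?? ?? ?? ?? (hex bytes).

MEM[0x0e,0x0b,0x27,0x08,0x26] = 05 4a 48 da 01

#0 dst[0x06+3] := {0x54,0x2c,0x05}
#1 dst[0x18+6] := {0x48,0x01,0x48,0x30,0x44,0xf6}
#2 dst[0x05+2] := {0x48,0x30}
#3 dst[0x25+5] := {0x48,0x01,0x48,0x30,0x44}
#4 dst[0x23+3] := {0x05,0xe0,0x05}
#5 dst[0x05+7] := {0xdc,0x59,0xb5,0xda,0x15,0xa8,0x4a}
query mem[0x0e]=0x05, mem[0x0b]=0x4a, mem[0x27]=0x48, mem[0x08]=0xda, mem[0x26]=0x01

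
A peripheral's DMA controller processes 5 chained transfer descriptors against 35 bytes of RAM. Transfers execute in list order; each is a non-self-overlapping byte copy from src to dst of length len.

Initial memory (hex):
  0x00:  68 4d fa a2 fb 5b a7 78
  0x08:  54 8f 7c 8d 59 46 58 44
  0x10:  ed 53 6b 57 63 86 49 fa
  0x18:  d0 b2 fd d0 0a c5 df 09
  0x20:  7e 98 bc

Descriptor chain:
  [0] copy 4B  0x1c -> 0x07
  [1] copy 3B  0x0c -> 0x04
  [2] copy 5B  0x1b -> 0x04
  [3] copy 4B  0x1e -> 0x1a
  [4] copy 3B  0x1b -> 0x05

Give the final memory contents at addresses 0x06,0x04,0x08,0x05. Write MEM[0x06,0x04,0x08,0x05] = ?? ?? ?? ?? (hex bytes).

D0: mem[0x07..0x0a] <- [0a c5 df 09]
D1: mem[0x04..0x06] <- [59 46 58]
D2: mem[0x04..0x08] <- [d0 0a c5 df 09]
D3: mem[0x1a..0x1d] <- [df 09 7e 98]
D4: mem[0x05..0x07] <- [09 7e 98]
query mem[0x06]=0x7e, mem[0x04]=0xd0, mem[0x08]=0x09, mem[0x05]=0x09

MEM[0x06,0x04,0x08,0x05] = 7e d0 09 09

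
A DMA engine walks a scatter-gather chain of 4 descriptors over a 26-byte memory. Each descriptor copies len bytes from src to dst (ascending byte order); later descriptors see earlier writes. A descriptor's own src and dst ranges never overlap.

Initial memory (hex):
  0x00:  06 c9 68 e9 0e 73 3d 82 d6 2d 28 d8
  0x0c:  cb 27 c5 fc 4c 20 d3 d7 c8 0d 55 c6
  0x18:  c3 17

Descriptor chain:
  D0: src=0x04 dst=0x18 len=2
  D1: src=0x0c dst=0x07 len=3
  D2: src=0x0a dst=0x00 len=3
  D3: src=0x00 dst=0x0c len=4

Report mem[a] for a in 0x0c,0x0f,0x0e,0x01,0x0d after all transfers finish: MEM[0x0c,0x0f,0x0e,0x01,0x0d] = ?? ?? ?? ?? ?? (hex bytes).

MEM[0x0c,0x0f,0x0e,0x01,0x0d] = 28 e9 cb d8 d8

[0] 0x04->0x18 len=2 : 0e 73
[1] 0x0c->0x07 len=3 : cb 27 c5
[2] 0x0a->0x00 len=3 : 28 d8 cb
[3] 0x00->0x0c len=4 : 28 d8 cb e9
query mem[0x0c]=0x28, mem[0x0f]=0xe9, mem[0x0e]=0xcb, mem[0x01]=0xd8, mem[0x0d]=0xd8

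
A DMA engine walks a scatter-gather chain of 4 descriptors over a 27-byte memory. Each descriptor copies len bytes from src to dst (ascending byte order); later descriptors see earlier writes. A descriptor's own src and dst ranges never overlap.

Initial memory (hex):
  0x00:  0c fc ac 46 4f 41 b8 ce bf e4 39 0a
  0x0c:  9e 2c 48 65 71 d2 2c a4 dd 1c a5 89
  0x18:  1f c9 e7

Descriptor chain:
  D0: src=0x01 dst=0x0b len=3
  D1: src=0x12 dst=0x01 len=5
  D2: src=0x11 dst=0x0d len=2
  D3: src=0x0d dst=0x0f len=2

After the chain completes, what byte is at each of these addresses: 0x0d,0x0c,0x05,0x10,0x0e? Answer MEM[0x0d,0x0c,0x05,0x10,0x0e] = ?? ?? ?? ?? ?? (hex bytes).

MEM[0x0d,0x0c,0x05,0x10,0x0e] = d2 ac a5 2c 2c

D0: mem[0x0b..0x0d] <- [fc ac 46]
D1: mem[0x01..0x05] <- [2c a4 dd 1c a5]
D2: mem[0x0d..0x0e] <- [d2 2c]
D3: mem[0x0f..0x10] <- [d2 2c]
query mem[0x0d]=0xd2, mem[0x0c]=0xac, mem[0x05]=0xa5, mem[0x10]=0x2c, mem[0x0e]=0x2c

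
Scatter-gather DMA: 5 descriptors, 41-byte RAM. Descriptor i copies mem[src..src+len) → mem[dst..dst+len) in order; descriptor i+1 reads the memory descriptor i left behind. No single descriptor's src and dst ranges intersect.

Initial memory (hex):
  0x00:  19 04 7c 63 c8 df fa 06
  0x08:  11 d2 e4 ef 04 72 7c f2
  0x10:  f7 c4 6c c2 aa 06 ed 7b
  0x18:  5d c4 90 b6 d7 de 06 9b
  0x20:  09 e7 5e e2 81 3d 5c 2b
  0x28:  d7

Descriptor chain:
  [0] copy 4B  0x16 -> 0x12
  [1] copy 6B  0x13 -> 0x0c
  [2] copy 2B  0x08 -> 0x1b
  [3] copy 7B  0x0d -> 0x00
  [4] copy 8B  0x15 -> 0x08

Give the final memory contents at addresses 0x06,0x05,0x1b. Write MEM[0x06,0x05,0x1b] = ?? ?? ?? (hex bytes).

MEM[0x06,0x05,0x1b] = 7b ed 11

  after D0: wrote 4B at 0x12 = ed7b5dc4
  after D1: wrote 6B at 0x0c = 7b5dc4ed7b5d
  after D2: wrote 2B at 0x1b = 11d2
  after D3: wrote 7B at 0x00 = 5dc4ed7b5ded7b
  after D4: wrote 8B at 0x08 = c4ed7b5dc49011d2
query mem[0x06]=0x7b, mem[0x05]=0xed, mem[0x1b]=0x11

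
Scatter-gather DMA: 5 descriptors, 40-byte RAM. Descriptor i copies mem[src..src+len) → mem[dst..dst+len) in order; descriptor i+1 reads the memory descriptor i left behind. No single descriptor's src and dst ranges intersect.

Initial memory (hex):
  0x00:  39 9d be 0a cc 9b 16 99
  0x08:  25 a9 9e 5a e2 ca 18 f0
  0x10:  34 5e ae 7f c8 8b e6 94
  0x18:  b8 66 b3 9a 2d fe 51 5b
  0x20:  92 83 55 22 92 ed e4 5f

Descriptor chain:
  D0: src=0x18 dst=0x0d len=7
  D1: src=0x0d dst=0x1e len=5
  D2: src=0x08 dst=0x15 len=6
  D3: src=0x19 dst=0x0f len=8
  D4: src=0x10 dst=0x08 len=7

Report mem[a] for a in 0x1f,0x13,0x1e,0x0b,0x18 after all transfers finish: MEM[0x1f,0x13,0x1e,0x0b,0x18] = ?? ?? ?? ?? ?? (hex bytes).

MEM[0x1f,0x13,0x1e,0x0b,0x18] = 66 fe b8 fe 5a

  after D0: wrote 7B at 0x0d = b866b39a2dfe51
  after D1: wrote 5B at 0x1e = b866b39a2d
  after D2: wrote 6B at 0x15 = 25a99e5ae2b8
  after D3: wrote 8B at 0x0f = e2b89a2dfeb866b3
  after D4: wrote 7B at 0x08 = b89a2dfeb866b3
query mem[0x1f]=0x66, mem[0x13]=0xfe, mem[0x1e]=0xb8, mem[0x0b]=0xfe, mem[0x18]=0x5a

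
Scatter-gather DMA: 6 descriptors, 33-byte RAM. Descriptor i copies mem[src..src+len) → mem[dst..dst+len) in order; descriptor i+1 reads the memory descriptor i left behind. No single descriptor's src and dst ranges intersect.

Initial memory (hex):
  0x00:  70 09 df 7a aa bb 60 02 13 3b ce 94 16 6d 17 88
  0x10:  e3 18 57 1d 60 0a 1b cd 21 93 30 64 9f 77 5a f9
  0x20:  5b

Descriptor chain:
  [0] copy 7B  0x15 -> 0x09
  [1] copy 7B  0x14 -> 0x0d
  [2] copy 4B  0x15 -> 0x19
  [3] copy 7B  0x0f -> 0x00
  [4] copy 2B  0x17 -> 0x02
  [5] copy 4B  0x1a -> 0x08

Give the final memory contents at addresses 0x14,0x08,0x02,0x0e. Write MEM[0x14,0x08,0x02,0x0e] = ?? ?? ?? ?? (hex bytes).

MEM[0x14,0x08,0x02,0x0e] = 60 1b cd 0a

#0 dst[0x09+7] := {0x0a,0x1b,0xcd,0x21,0x93,0x30,0x64}
#1 dst[0x0d+7] := {0x60,0x0a,0x1b,0xcd,0x21,0x93,0x30}
#2 dst[0x19+4] := {0x0a,0x1b,0xcd,0x21}
#3 dst[0x00+7] := {0x1b,0xcd,0x21,0x93,0x30,0x60,0x0a}
#4 dst[0x02+2] := {0xcd,0x21}
#5 dst[0x08+4] := {0x1b,0xcd,0x21,0x77}
query mem[0x14]=0x60, mem[0x08]=0x1b, mem[0x02]=0xcd, mem[0x0e]=0x0a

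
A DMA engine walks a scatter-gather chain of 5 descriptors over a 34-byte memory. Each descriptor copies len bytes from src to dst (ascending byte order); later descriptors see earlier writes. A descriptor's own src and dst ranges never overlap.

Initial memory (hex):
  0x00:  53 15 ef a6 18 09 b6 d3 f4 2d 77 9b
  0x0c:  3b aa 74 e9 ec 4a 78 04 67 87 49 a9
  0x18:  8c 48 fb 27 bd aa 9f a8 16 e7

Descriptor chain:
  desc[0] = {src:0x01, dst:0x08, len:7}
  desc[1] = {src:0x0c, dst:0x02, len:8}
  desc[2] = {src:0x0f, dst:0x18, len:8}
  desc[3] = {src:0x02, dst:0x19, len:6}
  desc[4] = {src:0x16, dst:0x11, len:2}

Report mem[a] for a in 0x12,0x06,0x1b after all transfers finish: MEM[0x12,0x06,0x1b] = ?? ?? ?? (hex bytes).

MEM[0x12,0x06,0x1b] = a9 ec d3

[0] 0x01->0x08 len=7 : 15 ef a6 18 09 b6 d3
[1] 0x0c->0x02 len=8 : 09 b6 d3 e9 ec 4a 78 04
[2] 0x0f->0x18 len=8 : e9 ec 4a 78 04 67 87 49
[3] 0x02->0x19 len=6 : 09 b6 d3 e9 ec 4a
[4] 0x16->0x11 len=2 : 49 a9
query mem[0x12]=0xa9, mem[0x06]=0xec, mem[0x1b]=0xd3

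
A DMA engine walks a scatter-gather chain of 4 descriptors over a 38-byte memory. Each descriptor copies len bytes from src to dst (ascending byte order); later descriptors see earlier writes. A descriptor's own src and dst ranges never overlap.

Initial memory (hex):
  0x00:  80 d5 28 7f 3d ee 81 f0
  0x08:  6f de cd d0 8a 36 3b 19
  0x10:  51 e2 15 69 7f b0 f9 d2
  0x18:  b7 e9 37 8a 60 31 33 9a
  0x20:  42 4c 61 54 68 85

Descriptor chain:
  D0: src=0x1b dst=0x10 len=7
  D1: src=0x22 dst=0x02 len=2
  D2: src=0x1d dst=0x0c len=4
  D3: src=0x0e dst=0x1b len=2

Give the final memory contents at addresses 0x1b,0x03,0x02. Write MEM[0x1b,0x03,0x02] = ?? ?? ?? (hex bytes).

  after D0: wrote 7B at 0x10 = 8a6031339a424c
  after D1: wrote 2B at 0x02 = 6154
  after D2: wrote 4B at 0x0c = 31339a42
  after D3: wrote 2B at 0x1b = 9a42
query mem[0x1b]=0x9a, mem[0x03]=0x54, mem[0x02]=0x61

MEM[0x1b,0x03,0x02] = 9a 54 61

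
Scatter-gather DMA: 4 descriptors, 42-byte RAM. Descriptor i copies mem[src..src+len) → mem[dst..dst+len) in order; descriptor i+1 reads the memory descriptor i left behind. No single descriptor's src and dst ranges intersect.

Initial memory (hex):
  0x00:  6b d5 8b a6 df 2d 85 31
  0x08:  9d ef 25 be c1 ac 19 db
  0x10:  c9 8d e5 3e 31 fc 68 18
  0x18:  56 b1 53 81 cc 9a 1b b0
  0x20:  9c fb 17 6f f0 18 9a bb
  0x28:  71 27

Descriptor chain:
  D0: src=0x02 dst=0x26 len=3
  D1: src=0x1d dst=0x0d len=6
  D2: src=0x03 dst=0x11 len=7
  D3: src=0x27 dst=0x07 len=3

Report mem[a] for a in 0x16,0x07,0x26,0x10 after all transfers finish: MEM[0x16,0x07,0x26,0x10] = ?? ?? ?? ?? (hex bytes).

[0] 0x02->0x26 len=3 : 8b a6 df
[1] 0x1d->0x0d len=6 : 9a 1b b0 9c fb 17
[2] 0x03->0x11 len=7 : a6 df 2d 85 31 9d ef
[3] 0x27->0x07 len=3 : a6 df 27
query mem[0x16]=0x9d, mem[0x07]=0xa6, mem[0x26]=0x8b, mem[0x10]=0x9c

MEM[0x16,0x07,0x26,0x10] = 9d a6 8b 9c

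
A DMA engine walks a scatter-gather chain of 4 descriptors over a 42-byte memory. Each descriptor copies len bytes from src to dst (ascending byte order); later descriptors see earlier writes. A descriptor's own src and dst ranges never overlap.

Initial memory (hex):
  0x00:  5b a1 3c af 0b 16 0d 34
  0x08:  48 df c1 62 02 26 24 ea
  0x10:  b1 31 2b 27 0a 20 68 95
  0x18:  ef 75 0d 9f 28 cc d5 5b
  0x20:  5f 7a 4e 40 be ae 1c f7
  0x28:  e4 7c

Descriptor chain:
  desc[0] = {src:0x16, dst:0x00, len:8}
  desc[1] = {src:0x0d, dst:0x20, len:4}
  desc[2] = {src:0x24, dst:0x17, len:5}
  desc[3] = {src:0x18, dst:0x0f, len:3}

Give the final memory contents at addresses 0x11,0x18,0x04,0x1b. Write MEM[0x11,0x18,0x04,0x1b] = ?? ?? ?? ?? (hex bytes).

MEM[0x11,0x18,0x04,0x1b] = f7 ae 0d e4

  after D0: wrote 8B at 0x00 = 6895ef750d9f28cc
  after D1: wrote 4B at 0x20 = 2624eab1
  after D2: wrote 5B at 0x17 = beae1cf7e4
  after D3: wrote 3B at 0x0f = ae1cf7
query mem[0x11]=0xf7, mem[0x18]=0xae, mem[0x04]=0x0d, mem[0x1b]=0xe4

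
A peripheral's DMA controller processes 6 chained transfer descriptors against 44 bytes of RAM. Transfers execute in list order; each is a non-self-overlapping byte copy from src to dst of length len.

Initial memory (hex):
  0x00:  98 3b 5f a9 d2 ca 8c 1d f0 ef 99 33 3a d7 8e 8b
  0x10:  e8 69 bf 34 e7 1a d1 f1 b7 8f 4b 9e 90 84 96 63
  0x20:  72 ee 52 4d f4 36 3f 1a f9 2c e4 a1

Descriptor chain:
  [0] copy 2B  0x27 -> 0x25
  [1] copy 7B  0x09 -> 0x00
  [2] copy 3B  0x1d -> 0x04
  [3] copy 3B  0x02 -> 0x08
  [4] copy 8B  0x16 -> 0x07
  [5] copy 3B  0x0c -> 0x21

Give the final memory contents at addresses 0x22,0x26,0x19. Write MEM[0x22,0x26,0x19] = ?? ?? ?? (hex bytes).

MEM[0x22,0x26,0x19] = 90 f9 8f

#0 dst[0x25+2] := {0x1a,0xf9}
#1 dst[0x00+7] := {0xef,0x99,0x33,0x3a,0xd7,0x8e,0x8b}
#2 dst[0x04+3] := {0x84,0x96,0x63}
#3 dst[0x08+3] := {0x33,0x3a,0x84}
#4 dst[0x07+8] := {0xd1,0xf1,0xb7,0x8f,0x4b,0x9e,0x90,0x84}
#5 dst[0x21+3] := {0x9e,0x90,0x84}
query mem[0x22]=0x90, mem[0x26]=0xf9, mem[0x19]=0x8f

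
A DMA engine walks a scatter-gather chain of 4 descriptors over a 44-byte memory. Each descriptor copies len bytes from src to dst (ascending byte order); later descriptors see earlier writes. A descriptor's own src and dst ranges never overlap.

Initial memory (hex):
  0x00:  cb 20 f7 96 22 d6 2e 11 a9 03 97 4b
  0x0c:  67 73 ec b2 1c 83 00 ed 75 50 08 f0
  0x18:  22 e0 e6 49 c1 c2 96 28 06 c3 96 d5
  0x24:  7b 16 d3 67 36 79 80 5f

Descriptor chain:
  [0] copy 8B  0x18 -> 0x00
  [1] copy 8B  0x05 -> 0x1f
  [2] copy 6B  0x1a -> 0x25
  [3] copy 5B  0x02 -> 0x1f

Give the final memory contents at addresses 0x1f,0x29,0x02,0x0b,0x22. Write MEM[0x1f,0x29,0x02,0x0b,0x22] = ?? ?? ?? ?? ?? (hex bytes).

[0] 0x18->0x00 len=8 : 22 e0 e6 49 c1 c2 96 28
[1] 0x05->0x1f len=8 : c2 96 28 a9 03 97 4b 67
[2] 0x1a->0x25 len=6 : e6 49 c1 c2 96 c2
[3] 0x02->0x1f len=5 : e6 49 c1 c2 96
query mem[0x1f]=0xe6, mem[0x29]=0x96, mem[0x02]=0xe6, mem[0x0b]=0x4b, mem[0x22]=0xc2

MEM[0x1f,0x29,0x02,0x0b,0x22] = e6 96 e6 4b c2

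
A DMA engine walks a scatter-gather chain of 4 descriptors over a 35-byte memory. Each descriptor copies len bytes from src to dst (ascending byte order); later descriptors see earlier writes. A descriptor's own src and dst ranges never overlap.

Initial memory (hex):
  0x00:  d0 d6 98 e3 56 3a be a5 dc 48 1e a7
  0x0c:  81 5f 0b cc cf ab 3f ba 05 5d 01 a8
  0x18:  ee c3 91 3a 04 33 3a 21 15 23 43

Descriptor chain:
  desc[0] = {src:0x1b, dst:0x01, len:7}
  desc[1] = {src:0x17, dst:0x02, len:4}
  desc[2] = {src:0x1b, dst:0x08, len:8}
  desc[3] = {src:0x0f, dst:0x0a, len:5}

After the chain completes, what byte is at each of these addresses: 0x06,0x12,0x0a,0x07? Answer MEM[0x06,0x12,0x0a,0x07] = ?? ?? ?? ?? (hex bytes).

MEM[0x06,0x12,0x0a,0x07] = 15 3f 43 23

[0] 0x1b->0x01 len=7 : 3a 04 33 3a 21 15 23
[1] 0x17->0x02 len=4 : a8 ee c3 91
[2] 0x1b->0x08 len=8 : 3a 04 33 3a 21 15 23 43
[3] 0x0f->0x0a len=5 : 43 cf ab 3f ba
query mem[0x06]=0x15, mem[0x12]=0x3f, mem[0x0a]=0x43, mem[0x07]=0x23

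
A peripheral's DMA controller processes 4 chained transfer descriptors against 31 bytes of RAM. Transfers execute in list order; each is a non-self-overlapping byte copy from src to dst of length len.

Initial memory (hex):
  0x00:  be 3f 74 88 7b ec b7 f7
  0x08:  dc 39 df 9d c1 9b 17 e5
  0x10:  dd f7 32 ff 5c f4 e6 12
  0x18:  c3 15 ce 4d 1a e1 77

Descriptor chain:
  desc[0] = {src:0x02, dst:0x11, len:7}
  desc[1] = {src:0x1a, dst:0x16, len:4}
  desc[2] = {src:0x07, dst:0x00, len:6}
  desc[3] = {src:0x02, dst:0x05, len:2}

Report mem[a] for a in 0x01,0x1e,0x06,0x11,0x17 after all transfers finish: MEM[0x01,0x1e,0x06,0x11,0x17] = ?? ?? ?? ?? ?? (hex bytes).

MEM[0x01,0x1e,0x06,0x11,0x17] = dc 77 df 74 4d

  after D0: wrote 7B at 0x11 = 74887becb7f7dc
  after D1: wrote 4B at 0x16 = ce4d1ae1
  after D2: wrote 6B at 0x00 = f7dc39df9dc1
  after D3: wrote 2B at 0x05 = 39df
query mem[0x01]=0xdc, mem[0x1e]=0x77, mem[0x06]=0xdf, mem[0x11]=0x74, mem[0x17]=0x4d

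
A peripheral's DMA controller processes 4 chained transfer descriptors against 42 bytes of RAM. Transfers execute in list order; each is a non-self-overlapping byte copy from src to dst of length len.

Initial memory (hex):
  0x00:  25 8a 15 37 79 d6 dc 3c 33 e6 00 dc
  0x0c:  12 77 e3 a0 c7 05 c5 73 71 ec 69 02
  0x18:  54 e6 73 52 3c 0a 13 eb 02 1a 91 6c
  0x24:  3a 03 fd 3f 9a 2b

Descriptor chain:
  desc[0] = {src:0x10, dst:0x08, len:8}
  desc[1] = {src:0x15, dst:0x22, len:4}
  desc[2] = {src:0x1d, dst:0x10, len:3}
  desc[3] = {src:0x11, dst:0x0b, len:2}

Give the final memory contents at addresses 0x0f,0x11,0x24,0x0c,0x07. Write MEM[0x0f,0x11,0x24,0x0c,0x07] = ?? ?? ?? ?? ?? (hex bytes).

MEM[0x0f,0x11,0x24,0x0c,0x07] = 02 13 02 eb 3c

[0] 0x10->0x08 len=8 : c7 05 c5 73 71 ec 69 02
[1] 0x15->0x22 len=4 : ec 69 02 54
[2] 0x1d->0x10 len=3 : 0a 13 eb
[3] 0x11->0x0b len=2 : 13 eb
query mem[0x0f]=0x02, mem[0x11]=0x13, mem[0x24]=0x02, mem[0x0c]=0xeb, mem[0x07]=0x3c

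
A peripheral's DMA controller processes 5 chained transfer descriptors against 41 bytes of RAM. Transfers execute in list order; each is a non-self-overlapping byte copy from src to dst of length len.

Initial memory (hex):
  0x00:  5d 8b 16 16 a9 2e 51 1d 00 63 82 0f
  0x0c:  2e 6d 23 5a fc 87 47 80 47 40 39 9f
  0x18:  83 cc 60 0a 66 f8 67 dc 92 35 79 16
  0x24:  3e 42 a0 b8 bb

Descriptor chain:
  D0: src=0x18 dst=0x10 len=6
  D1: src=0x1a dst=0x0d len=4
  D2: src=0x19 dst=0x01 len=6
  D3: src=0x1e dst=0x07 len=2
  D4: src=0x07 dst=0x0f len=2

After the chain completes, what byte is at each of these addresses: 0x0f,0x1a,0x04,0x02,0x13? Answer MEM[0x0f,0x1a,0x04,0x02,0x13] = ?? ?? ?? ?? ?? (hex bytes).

[0] 0x18->0x10 len=6 : 83 cc 60 0a 66 f8
[1] 0x1a->0x0d len=4 : 60 0a 66 f8
[2] 0x19->0x01 len=6 : cc 60 0a 66 f8 67
[3] 0x1e->0x07 len=2 : 67 dc
[4] 0x07->0x0f len=2 : 67 dc
query mem[0x0f]=0x67, mem[0x1a]=0x60, mem[0x04]=0x66, mem[0x02]=0x60, mem[0x13]=0x0a

MEM[0x0f,0x1a,0x04,0x02,0x13] = 67 60 66 60 0a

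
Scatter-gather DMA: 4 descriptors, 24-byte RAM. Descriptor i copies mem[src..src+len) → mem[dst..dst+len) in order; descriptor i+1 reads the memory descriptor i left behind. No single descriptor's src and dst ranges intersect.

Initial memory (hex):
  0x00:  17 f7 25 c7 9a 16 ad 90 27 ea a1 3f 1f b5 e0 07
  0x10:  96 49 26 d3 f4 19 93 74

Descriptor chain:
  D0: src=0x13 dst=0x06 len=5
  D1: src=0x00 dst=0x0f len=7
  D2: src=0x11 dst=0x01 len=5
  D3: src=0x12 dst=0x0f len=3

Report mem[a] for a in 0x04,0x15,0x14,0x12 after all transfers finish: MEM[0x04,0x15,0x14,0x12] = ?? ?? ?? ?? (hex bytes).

MEM[0x04,0x15,0x14,0x12] = 16 d3 16 c7

D0: mem[0x06..0x0a] <- [d3 f4 19 93 74]
D1: mem[0x0f..0x15] <- [17 f7 25 c7 9a 16 d3]
D2: mem[0x01..0x05] <- [25 c7 9a 16 d3]
D3: mem[0x0f..0x11] <- [c7 9a 16]
query mem[0x04]=0x16, mem[0x15]=0xd3, mem[0x14]=0x16, mem[0x12]=0xc7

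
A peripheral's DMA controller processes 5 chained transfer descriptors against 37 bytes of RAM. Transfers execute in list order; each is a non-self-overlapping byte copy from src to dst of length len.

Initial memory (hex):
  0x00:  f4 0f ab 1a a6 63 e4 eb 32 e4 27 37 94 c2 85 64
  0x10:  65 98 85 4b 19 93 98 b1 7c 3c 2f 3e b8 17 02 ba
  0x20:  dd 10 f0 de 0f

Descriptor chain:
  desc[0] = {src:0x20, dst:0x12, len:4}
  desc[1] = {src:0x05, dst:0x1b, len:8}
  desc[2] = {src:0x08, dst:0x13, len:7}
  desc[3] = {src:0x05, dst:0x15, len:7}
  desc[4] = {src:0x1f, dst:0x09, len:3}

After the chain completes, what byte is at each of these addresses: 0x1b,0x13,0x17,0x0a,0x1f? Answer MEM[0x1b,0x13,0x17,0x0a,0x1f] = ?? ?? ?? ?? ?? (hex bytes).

MEM[0x1b,0x13,0x17,0x0a,0x1f] = 37 32 eb 27 e4

[0] 0x20->0x12 len=4 : dd 10 f0 de
[1] 0x05->0x1b len=8 : 63 e4 eb 32 e4 27 37 94
[2] 0x08->0x13 len=7 : 32 e4 27 37 94 c2 85
[3] 0x05->0x15 len=7 : 63 e4 eb 32 e4 27 37
[4] 0x1f->0x09 len=3 : e4 27 37
query mem[0x1b]=0x37, mem[0x13]=0x32, mem[0x17]=0xeb, mem[0x0a]=0x27, mem[0x1f]=0xe4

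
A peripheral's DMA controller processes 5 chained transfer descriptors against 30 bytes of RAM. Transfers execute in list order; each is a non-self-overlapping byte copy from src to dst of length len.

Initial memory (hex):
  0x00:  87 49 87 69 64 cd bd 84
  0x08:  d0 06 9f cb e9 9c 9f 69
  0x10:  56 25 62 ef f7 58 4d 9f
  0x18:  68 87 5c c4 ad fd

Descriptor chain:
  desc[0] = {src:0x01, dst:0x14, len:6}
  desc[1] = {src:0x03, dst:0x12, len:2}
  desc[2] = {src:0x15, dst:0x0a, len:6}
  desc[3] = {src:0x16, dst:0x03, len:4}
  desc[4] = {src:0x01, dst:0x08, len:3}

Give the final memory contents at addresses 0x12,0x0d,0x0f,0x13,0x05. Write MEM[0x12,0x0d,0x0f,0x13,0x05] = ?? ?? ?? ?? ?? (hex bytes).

MEM[0x12,0x0d,0x0f,0x13,0x05] = 69 cd 5c 64 cd

D0: mem[0x14..0x19] <- [49 87 69 64 cd bd]
D1: mem[0x12..0x13] <- [69 64]
D2: mem[0x0a..0x0f] <- [87 69 64 cd bd 5c]
D3: mem[0x03..0x06] <- [69 64 cd bd]
D4: mem[0x08..0x0a] <- [49 87 69]
query mem[0x12]=0x69, mem[0x0d]=0xcd, mem[0x0f]=0x5c, mem[0x13]=0x64, mem[0x05]=0xcd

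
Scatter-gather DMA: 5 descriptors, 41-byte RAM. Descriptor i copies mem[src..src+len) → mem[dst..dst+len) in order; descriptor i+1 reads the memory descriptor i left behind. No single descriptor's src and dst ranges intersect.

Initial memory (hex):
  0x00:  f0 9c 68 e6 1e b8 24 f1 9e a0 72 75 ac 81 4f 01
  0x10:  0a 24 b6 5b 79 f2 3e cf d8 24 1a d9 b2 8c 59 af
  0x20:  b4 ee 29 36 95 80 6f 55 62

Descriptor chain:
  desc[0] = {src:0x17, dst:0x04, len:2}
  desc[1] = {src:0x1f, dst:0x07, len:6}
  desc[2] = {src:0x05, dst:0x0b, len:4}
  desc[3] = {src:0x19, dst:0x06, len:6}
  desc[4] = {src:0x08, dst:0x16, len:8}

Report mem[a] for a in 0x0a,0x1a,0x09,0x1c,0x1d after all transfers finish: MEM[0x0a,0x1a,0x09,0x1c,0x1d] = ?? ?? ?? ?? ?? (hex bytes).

MEM[0x0a,0x1a,0x09,0x1c,0x1d] = 8c 24 b2 b4 01

  after D0: wrote 2B at 0x04 = cfd8
  after D1: wrote 6B at 0x07 = afb4ee293695
  after D2: wrote 4B at 0x0b = d824afb4
  after D3: wrote 6B at 0x06 = 241ad9b28c59
  after D4: wrote 8B at 0x16 = d9b28c5924afb401
query mem[0x0a]=0x8c, mem[0x1a]=0x24, mem[0x09]=0xb2, mem[0x1c]=0xb4, mem[0x1d]=0x01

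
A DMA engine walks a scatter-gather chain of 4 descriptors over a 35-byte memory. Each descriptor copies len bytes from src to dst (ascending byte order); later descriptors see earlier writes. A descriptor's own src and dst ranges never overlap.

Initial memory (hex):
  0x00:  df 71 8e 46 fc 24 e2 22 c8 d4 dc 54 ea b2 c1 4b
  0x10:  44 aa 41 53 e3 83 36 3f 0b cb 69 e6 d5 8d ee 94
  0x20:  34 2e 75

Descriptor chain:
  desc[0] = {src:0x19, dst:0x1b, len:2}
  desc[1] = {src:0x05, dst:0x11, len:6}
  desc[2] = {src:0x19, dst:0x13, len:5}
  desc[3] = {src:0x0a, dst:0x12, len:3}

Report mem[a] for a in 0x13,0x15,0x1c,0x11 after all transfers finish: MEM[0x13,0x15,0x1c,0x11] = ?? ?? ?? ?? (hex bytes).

#0 dst[0x1b+2] := {0xcb,0x69}
#1 dst[0x11+6] := {0x24,0xe2,0x22,0xc8,0xd4,0xdc}
#2 dst[0x13+5] := {0xcb,0x69,0xcb,0x69,0x8d}
#3 dst[0x12+3] := {0xdc,0x54,0xea}
query mem[0x13]=0x54, mem[0x15]=0xcb, mem[0x1c]=0x69, mem[0x11]=0x24

MEM[0x13,0x15,0x1c,0x11] = 54 cb 69 24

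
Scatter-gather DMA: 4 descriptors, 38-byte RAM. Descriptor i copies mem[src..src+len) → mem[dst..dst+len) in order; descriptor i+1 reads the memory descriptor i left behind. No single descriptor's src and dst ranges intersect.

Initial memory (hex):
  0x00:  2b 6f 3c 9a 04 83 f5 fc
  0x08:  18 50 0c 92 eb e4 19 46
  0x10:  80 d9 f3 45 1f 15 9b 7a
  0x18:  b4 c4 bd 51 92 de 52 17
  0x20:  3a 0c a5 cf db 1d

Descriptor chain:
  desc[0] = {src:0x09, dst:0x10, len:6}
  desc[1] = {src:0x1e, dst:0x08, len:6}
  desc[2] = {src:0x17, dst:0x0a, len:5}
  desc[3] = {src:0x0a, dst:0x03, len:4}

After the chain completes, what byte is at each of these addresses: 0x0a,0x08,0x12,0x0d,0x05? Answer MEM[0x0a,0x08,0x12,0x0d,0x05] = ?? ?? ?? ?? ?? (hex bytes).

MEM[0x0a,0x08,0x12,0x0d,0x05] = 7a 52 92 bd c4

  after D0: wrote 6B at 0x10 = 500c92ebe419
  after D1: wrote 6B at 0x08 = 52173a0ca5cf
  after D2: wrote 5B at 0x0a = 7ab4c4bd51
  after D3: wrote 4B at 0x03 = 7ab4c4bd
query mem[0x0a]=0x7a, mem[0x08]=0x52, mem[0x12]=0x92, mem[0x0d]=0xbd, mem[0x05]=0xc4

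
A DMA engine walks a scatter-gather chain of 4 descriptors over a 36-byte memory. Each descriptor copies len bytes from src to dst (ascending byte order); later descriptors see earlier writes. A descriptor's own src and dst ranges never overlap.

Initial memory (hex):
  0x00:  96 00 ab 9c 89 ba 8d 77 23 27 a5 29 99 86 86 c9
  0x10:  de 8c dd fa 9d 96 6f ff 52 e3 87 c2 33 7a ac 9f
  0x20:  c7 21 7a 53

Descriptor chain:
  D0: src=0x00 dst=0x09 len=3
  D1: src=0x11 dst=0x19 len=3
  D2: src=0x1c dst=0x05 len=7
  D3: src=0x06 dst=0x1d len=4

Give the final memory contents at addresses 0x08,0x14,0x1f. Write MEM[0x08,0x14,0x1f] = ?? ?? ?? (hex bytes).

MEM[0x08,0x14,0x1f] = 9f 9d 9f

  after D0: wrote 3B at 0x09 = 9600ab
  after D1: wrote 3B at 0x19 = 8cddfa
  after D2: wrote 7B at 0x05 = 337aac9fc7217a
  after D3: wrote 4B at 0x1d = 7aac9fc7
query mem[0x08]=0x9f, mem[0x14]=0x9d, mem[0x1f]=0x9f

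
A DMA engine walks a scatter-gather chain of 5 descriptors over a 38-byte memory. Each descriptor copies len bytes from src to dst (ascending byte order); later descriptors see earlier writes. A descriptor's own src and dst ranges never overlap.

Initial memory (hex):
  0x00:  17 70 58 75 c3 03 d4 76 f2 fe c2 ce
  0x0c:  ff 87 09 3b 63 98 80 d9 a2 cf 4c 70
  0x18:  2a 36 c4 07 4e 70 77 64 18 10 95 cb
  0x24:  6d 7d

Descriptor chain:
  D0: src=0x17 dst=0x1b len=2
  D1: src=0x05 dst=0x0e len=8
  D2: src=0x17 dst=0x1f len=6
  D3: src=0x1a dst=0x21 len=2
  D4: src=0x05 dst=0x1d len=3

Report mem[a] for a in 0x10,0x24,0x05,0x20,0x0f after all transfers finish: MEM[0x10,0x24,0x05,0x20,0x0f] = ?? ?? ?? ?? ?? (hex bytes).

[0] 0x17->0x1b len=2 : 70 2a
[1] 0x05->0x0e len=8 : 03 d4 76 f2 fe c2 ce ff
[2] 0x17->0x1f len=6 : 70 2a 36 c4 70 2a
[3] 0x1a->0x21 len=2 : c4 70
[4] 0x05->0x1d len=3 : 03 d4 76
query mem[0x10]=0x76, mem[0x24]=0x2a, mem[0x05]=0x03, mem[0x20]=0x2a, mem[0x0f]=0xd4

MEM[0x10,0x24,0x05,0x20,0x0f] = 76 2a 03 2a d4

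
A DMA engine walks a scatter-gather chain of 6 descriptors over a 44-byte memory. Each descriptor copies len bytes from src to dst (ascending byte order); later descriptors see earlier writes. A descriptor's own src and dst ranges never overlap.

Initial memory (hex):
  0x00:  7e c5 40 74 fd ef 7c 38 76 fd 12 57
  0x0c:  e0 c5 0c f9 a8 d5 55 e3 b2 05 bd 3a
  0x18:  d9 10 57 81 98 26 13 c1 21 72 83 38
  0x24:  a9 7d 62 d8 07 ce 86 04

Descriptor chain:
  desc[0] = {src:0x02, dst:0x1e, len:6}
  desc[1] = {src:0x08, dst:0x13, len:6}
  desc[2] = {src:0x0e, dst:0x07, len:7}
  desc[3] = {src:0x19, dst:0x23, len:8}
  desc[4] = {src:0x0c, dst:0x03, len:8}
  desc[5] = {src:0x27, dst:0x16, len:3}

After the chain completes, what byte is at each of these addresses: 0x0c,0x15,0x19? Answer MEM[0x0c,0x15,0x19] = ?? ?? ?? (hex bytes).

MEM[0x0c,0x15,0x19] = 76 12 10

D0: mem[0x1e..0x23] <- [40 74 fd ef 7c 38]
D1: mem[0x13..0x18] <- [76 fd 12 57 e0 c5]
D2: mem[0x07..0x0d] <- [0c f9 a8 d5 55 76 fd]
D3: mem[0x23..0x2a] <- [10 57 81 98 26 40 74 fd]
D4: mem[0x03..0x0a] <- [76 fd 0c f9 a8 d5 55 76]
D5: mem[0x16..0x18] <- [26 40 74]
query mem[0x0c]=0x76, mem[0x15]=0x12, mem[0x19]=0x10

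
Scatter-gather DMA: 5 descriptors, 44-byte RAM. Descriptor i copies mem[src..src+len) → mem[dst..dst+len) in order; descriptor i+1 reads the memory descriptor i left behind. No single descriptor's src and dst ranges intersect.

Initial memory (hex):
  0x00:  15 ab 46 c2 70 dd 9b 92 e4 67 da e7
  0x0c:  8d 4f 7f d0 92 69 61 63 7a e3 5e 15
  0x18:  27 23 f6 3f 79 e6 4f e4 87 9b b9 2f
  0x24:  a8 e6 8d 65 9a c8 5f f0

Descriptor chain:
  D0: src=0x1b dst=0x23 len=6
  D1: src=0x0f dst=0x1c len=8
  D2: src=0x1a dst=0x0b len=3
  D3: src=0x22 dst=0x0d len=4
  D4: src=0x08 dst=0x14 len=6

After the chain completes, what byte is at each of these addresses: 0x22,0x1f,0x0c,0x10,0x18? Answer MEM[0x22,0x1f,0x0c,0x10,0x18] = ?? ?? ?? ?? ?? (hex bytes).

MEM[0x22,0x1f,0x0c,0x10,0x18] = e3 61 3f e6 3f

[0] 0x1b->0x23 len=6 : 3f 79 e6 4f e4 87
[1] 0x0f->0x1c len=8 : d0 92 69 61 63 7a e3 5e
[2] 0x1a->0x0b len=3 : f6 3f d0
[3] 0x22->0x0d len=4 : e3 5e 79 e6
[4] 0x08->0x14 len=6 : e4 67 da f6 3f e3
query mem[0x22]=0xe3, mem[0x1f]=0x61, mem[0x0c]=0x3f, mem[0x10]=0xe6, mem[0x18]=0x3f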